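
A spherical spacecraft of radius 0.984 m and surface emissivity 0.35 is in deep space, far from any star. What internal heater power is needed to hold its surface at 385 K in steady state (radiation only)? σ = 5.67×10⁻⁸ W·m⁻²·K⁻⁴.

P = εσ·4πr²·T⁴.
4πr² = 12.17 m²; T⁴ = 2.197×10¹⁰ K⁴.
P = 0.35·5.67×10⁻⁸·12.17·2.197×10¹⁰.

P ≈ 5310 W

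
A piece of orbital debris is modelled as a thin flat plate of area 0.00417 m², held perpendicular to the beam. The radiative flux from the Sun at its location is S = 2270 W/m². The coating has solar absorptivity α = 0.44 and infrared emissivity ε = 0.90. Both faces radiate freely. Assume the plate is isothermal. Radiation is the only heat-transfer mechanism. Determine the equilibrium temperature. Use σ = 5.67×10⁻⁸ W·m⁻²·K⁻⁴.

At equilibrium, absorbed power = emitted power.
Absorbing cross-section = A = 0.004170 m²; emitting surface = 2A = 0.008340 m² (ratio 2).
αS·A_cross = εσ·A_surf·T⁴  ⇒  T⁴ = αS/(ε·2σ).
T⁴ = 0.440·2270/(0.90·2·5.67×10⁻⁸) = 9.786×10⁹ K⁴.
T = (9.786×10⁹)^(1/4).

T ≈ 315 K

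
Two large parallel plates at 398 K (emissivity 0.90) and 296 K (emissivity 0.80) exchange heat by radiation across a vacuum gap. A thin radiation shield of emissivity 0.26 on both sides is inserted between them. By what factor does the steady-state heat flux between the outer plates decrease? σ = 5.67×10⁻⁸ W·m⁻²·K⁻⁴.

Without shield: q₀ = σΔ(T⁴)/(1/ε₁+1/ε₂−1) with denominator 1.361.
With shield the two gaps are in series; the resistances add: (1/ε₁+1/ε_s−1)+(1/ε_s+1/ε₂−1) = 3.957+4.096 = 8.053.
Heat-flux ratio q₀/q = 8.053/1.361.

factor ≈ 5.92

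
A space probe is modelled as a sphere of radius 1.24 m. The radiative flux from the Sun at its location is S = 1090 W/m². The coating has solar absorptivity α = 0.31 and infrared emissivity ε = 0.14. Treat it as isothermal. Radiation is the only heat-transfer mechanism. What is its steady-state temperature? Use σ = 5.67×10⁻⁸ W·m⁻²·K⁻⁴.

T ≈ 321 K

At equilibrium, absorbed power = emitted power.
Absorbing cross-section = πr² = 4.831 m²; emitting surface = 4πr² = 19.32 m² (ratio 4).
αS·A_cross = εσ·A_surf·T⁴  ⇒  T⁴ = αS/(ε·4σ).
T⁴ = 0.310·1090/(0.14·4·5.67×10⁻⁸) = 1.064×10¹⁰ K⁴.
T = (1.064×10¹⁰)^(1/4).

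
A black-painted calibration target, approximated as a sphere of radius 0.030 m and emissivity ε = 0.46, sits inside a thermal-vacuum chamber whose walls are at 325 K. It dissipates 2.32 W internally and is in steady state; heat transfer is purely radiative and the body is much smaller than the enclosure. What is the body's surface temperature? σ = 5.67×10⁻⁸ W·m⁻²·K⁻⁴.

For a small grey body in a large enclosure, net radiated power = εσA(T⁴ − T_w⁴).
Steady state: P = εσA(T⁴ − T_w⁴) with A = 4πr² = 0.01131 m².
T⁴ = P/(εσA) + T_w⁴ = 2.32/(0.46·5.67×10⁻⁸·0.01131) + (325)⁴
    = 7.865×10⁹ + 1.116×10¹⁰ = 1.902×10¹⁰ K⁴.

T ≈ 371 K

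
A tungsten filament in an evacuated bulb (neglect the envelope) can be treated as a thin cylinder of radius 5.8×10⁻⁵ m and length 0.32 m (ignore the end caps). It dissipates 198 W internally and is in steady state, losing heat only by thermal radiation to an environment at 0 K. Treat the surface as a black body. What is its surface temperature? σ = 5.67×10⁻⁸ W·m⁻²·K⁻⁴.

T ≈ 2340 K

Steady state: internal power = radiated power, P = εσA T⁴.
Radiating area A = 2πrL = 1.166×10⁻⁴ m².
T⁴ = P/(εσA) = 198/(1.0·5.67×10⁻⁸·1.166×10⁻⁴) = 2.994×10¹³ K⁴.
T = (2.994×10¹³)^(1/4).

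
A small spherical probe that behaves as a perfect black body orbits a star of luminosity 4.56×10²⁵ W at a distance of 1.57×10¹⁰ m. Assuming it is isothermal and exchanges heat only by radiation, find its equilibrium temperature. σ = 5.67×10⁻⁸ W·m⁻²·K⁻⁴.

T ≈ 505 K

First find the stellar flux at distance d: S = L/(4πd²) = 4.56×10²⁵/(4π·(1.57×10¹⁰)²) = 14720 W/m².
For an isothermal sphere, absorbed (1−a)S·πr² = emitted σ·4πr²·T⁴, so T⁴ = (1−a)S/(4σ).
T⁴ = 1.00·14720/(4·5.67×10⁻⁸) = 6.491×10¹⁰ K⁴.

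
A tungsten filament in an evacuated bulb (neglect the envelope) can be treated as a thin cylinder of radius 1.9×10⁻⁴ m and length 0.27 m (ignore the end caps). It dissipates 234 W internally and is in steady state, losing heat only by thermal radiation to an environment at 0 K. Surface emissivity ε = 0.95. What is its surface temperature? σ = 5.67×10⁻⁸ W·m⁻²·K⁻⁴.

Steady state: internal power = radiated power, P = εσA T⁴.
Radiating area A = 2πrL = 3.223×10⁻⁴ m².
T⁴ = P/(εσA) = 234/(0.95·5.67×10⁻⁸·3.223×10⁻⁴) = 1.348×10¹³ K⁴.
T = (1.348×10¹³)^(1/4).

T ≈ 1920 K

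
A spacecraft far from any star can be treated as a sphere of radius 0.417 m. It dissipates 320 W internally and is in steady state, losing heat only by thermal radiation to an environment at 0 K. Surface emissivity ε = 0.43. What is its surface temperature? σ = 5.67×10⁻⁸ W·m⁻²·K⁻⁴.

Steady state: internal power = radiated power, P = εσA T⁴.
Radiating area A = 4πr² = 2.185 m².
T⁴ = P/(εσA) = 320/(0.43·5.67×10⁻⁸·2.185) = 6.006×10⁹ K⁴.
T = (6.006×10⁹)^(1/4).

T ≈ 278 K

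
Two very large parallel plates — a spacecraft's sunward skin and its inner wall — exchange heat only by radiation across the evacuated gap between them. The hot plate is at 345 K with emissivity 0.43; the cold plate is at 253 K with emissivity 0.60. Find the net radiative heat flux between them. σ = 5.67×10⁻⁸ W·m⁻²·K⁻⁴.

For two infinite grey parallel plates, q = σ(T₁⁴ − T₂⁴)/(1/ε₁ + 1/ε₂ − 1).
T₁⁴ − T₂⁴ = 1.417×10¹⁰ − 4.097×10⁹ = 1.007×10¹⁰ K⁴.
1/ε₁ + 1/ε₂ − 1 = 2.326 + 1.667 − 1 = 2.992.
q = 5.67×10⁻⁸ × 1.007×10¹⁰ / 2.992.

q ≈ 191 W/m²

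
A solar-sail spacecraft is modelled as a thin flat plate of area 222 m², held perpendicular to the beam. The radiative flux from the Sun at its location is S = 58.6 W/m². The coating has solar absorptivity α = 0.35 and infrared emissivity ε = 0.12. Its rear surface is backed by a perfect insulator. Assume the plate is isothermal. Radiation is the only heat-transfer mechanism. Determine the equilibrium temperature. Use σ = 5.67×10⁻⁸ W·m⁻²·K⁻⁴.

T ≈ 234 K

At equilibrium, absorbed power = emitted power.
Absorbing cross-section = A = 222.0 m²; emitting surface = A = 222.0 m² (ratio 1).
αS·A_cross = εσ·A_surf·T⁴  ⇒  T⁴ = αS/(ε·1σ).
T⁴ = 0.350·58.6/(0.12·1·5.67×10⁻⁸) = 3.014×10⁹ K⁴.
T = (3.014×10⁹)^(1/4).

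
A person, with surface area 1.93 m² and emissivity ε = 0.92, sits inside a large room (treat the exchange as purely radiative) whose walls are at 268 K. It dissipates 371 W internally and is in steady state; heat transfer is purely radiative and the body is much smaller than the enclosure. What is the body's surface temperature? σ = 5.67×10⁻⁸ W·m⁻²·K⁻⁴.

T ≈ 307 K

For a small grey body in a large enclosure, net radiated power = εσA(T⁴ − T_w⁴).
Steady state: P = εσA(T⁴ − T_w⁴) with A = 1.93 m².
T⁴ = P/(εσA) + T_w⁴ = 371/(0.92·5.67×10⁻⁸·1.930) + (268)⁴
    = 3.685×10⁹ + 5.159×10⁹ = 8.844×10⁹ K⁴.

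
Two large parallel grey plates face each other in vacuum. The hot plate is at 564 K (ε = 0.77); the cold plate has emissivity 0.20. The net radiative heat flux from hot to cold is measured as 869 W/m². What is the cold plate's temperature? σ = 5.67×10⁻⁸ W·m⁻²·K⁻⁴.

T₂ ≈ 376 K

q = σ(T₁⁴ − T₂⁴)/(1/ε₁ + 1/ε₂ − 1); denominator = 5.299.
T₂⁴ = T₁⁴ − q·(1/ε₁+1/ε₂−1)/σ = 1.012×10¹¹ − 869·5.299/5.67×10⁻⁸
    = 1.998×10¹⁰ K⁴.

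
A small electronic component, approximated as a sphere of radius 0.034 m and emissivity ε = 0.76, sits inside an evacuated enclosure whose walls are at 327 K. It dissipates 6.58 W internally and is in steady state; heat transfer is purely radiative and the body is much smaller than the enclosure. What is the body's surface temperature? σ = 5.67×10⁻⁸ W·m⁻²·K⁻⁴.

For a small grey body in a large enclosure, net radiated power = εσA(T⁴ − T_w⁴).
Steady state: P = εσA(T⁴ − T_w⁴) with A = 4πr² = 0.01453 m².
T⁴ = P/(εσA) + T_w⁴ = 6.58/(0.76·5.67×10⁻⁸·0.01453) + (327)⁴
    = 1.051×10¹⁰ + 1.143×10¹⁰ = 2.195×10¹⁰ K⁴.

T ≈ 385 K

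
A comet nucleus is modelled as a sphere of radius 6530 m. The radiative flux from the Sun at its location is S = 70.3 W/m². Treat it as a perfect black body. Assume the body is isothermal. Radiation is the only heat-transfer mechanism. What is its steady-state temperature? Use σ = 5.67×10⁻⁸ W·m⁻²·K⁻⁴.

T ≈ 133 K

At equilibrium, absorbed power = emitted power.
Absorbing cross-section = πr² = 1.340×10⁸ m²; emitting surface = 4πr² = 5.358×10⁸ m² (ratio 4).
S·A_cross = εσ·A_surf·T⁴  ⇒  T⁴ = S/(4σ).
T⁴ = 1.00·70.3/(4·5.67×10⁻⁸) = 3.100×10⁸ K⁴.
T = (3.100×10⁸)^(1/4).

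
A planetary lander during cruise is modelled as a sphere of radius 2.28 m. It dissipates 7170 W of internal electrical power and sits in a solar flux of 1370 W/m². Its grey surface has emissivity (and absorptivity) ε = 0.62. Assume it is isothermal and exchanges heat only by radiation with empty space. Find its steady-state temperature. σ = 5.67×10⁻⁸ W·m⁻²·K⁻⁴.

At steady state, absorbed solar power + internal power = radiated power.
Absorbed: α·S·A_cross = 0.62·1370·16.33 = 13870 W (cross-section πr²).
Total input = 13870 + 7170 = 21040 W.
Radiated: εσ·A_surf·T⁴ with A_surf = 4πr² = 65.33 m².
T⁴ = 21040/(0.62·5.67×10⁻⁸·65.33) = 9.163×10⁹ K⁴.

T ≈ 309 K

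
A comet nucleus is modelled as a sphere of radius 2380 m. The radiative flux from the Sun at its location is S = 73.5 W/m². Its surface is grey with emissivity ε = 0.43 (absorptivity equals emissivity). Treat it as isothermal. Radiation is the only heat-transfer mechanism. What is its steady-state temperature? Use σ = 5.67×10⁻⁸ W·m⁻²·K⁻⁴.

T ≈ 134 K

At equilibrium, absorbed power = emitted power.
Absorbing cross-section = πr² = 1.780×10⁷ m²; emitting surface = 4πr² = 7.118×10⁷ m² (ratio 4).
εS·A_cross = εσ·A_surf·T⁴  ⇒  T⁴ = S/(4σ)   (ε cancels).
T⁴ = 73.5/(4·5.67×10⁻⁸) = 3.241×10⁸ K⁴.
T = (3.241×10⁸)^(1/4).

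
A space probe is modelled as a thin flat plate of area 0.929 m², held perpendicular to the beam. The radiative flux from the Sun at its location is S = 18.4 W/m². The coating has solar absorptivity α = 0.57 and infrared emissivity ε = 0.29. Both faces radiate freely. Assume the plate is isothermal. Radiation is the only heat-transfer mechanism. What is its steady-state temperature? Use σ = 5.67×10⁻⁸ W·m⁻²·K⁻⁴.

T ≈ 134 K

At equilibrium, absorbed power = emitted power.
Absorbing cross-section = A = 0.9290 m²; emitting surface = 2A = 1.858 m² (ratio 2).
αS·A_cross = εσ·A_surf·T⁴  ⇒  T⁴ = αS/(ε·2σ).
T⁴ = 0.570·18.4/(0.29·2·5.67×10⁻⁸) = 3.189×10⁸ K⁴.
T = (3.189×10⁸)^(1/4).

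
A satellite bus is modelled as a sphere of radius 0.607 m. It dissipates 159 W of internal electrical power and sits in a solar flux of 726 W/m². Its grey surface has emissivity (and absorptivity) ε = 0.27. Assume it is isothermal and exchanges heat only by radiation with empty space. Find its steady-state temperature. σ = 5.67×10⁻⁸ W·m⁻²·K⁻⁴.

T ≈ 272 K

At steady state, absorbed solar power + internal power = radiated power.
Absorbed: α·S·A_cross = 0.27·726·1.158 = 226.9 W (cross-section πr²).
Total input = 226.9 + 159 = 385.9 W.
Radiated: εσ·A_surf·T⁴ with A_surf = 4πr² = 4.630 m².
T⁴ = 385.9/(0.27·5.67×10⁻⁸·4.630) = 5.444×10⁹ K⁴.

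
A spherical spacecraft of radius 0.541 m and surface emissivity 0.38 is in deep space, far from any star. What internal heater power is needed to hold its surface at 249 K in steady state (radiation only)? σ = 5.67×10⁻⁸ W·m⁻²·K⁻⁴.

P = εσ·4πr²·T⁴.
4πr² = 3.678 m²; T⁴ = 3.844×10⁹ K⁴.
P = 0.38·5.67×10⁻⁸·3.678·3.844×10⁹.

P ≈ 305 W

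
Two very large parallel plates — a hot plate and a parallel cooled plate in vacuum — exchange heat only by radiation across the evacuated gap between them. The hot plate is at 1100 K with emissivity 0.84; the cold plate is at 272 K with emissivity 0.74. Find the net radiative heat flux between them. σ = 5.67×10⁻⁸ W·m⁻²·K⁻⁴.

For two infinite grey parallel plates, q = σ(T₁⁴ − T₂⁴)/(1/ε₁ + 1/ε₂ − 1).
T₁⁴ − T₂⁴ = 1.464×10¹² − 5.474×10⁹ = 1.459×10¹² K⁴.
1/ε₁ + 1/ε₂ − 1 = 1.190 + 1.351 − 1 = 1.542.
q = 5.67×10⁻⁸ × 1.459×10¹² / 1.542.

q ≈ 53600 W/m²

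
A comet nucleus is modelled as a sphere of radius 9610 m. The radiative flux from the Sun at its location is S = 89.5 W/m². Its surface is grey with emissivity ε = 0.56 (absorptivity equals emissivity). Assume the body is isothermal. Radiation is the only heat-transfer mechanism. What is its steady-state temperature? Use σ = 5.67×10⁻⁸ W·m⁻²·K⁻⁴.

At equilibrium, absorbed power = emitted power.
Absorbing cross-section = πr² = 2.901×10⁸ m²; emitting surface = 4πr² = 1.161×10⁹ m² (ratio 4).
εS·A_cross = εσ·A_surf·T⁴  ⇒  T⁴ = S/(4σ)   (ε cancels).
T⁴ = 89.5/(4·5.67×10⁻⁸) = 3.946×10⁸ K⁴.
T = (3.946×10⁸)^(1/4).

T ≈ 141 K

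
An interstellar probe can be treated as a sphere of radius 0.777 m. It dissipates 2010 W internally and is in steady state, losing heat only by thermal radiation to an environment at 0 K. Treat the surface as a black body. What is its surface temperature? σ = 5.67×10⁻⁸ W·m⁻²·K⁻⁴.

T ≈ 261 K

Steady state: internal power = radiated power, P = εσA T⁴.
Radiating area A = 4πr² = 7.587 m².
T⁴ = P/(εσA) = 2010/(1.0·5.67×10⁻⁸·7.587) = 4.673×10⁹ K⁴.
T = (4.673×10⁹)^(1/4).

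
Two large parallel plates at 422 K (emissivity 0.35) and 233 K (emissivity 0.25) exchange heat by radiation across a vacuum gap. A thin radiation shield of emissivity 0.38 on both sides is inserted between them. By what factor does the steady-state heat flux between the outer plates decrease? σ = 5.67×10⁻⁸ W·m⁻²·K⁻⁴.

Without shield: q₀ = σΔ(T⁴)/(1/ε₁+1/ε₂−1) with denominator 5.857.
With shield the two gaps are in series; the resistances add: (1/ε₁+1/ε_s−1)+(1/ε_s+1/ε₂−1) = 4.489+5.632 = 10.12.
Heat-flux ratio q₀/q = 10.12/5.857.

factor ≈ 1.73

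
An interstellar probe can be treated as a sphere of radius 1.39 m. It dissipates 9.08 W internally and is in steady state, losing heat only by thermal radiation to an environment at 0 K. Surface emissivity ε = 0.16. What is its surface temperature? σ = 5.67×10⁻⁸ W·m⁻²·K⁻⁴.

T ≈ 80.1 K

Steady state: internal power = radiated power, P = εσA T⁴.
Radiating area A = 4πr² = 24.28 m².
T⁴ = P/(εσA) = 9.08/(0.16·5.67×10⁻⁸·24.28) = 4.122×10⁷ K⁴.
T = (4.122×10⁷)^(1/4).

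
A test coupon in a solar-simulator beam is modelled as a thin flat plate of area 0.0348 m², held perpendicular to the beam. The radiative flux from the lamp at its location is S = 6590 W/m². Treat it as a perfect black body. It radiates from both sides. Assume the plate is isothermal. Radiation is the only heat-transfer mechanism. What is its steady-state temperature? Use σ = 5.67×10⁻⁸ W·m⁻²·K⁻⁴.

T ≈ 491 K

At equilibrium, absorbed power = emitted power.
Absorbing cross-section = A = 0.03480 m²; emitting surface = 2A = 0.06960 m² (ratio 2).
S·A_cross = εσ·A_surf·T⁴  ⇒  T⁴ = S/(2σ).
T⁴ = 1.00·6590/(2·5.67×10⁻⁸) = 5.811×10¹⁰ K⁴.
T = (5.811×10¹⁰)^(1/4).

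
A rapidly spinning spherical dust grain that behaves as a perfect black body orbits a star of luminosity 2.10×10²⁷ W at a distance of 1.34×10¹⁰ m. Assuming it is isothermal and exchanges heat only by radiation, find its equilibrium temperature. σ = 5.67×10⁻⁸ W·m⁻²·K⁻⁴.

First find the stellar flux at distance d: S = L/(4πd²) = 2.10×10²⁷/(4π·(1.34×10¹⁰)²) = 9.307×10⁵ W/m².
For an isothermal sphere, absorbed (1−a)S·πr² = emitted σ·4πr²·T⁴, so T⁴ = (1−a)S/(4σ).
T⁴ = 1.00·9.307×10⁵/(4·5.67×10⁻⁸) = 4.104×10¹² K⁴.

T ≈ 1420 K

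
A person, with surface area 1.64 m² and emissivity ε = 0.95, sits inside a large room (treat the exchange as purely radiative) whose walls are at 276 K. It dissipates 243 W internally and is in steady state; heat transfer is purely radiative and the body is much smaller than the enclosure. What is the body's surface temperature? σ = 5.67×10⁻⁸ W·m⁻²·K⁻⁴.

For a small grey body in a large enclosure, net radiated power = εσA(T⁴ − T_w⁴).
Steady state: P = εσA(T⁴ − T_w⁴) with A = 1.64 m².
T⁴ = P/(εσA) + T_w⁴ = 243/(0.95·5.67×10⁻⁸·1.640) + (276)⁴
    = 2.751×10⁹ + 5.803×10⁹ = 8.554×10⁹ K⁴.

T ≈ 304 K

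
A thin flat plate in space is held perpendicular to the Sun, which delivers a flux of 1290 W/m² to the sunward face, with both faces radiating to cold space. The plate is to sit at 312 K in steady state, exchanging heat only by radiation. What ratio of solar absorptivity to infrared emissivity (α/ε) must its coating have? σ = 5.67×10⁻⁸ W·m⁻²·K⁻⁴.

Balance: αS·A = εσ·2A·T⁴ ⇒ α/ε = 2σT⁴/S.
α/ε = 2·5.67×10⁻⁸·(312)⁴/1290 = 2·5.67×10⁻⁸·9.476×10⁹/1290.

α/ε ≈ 0.833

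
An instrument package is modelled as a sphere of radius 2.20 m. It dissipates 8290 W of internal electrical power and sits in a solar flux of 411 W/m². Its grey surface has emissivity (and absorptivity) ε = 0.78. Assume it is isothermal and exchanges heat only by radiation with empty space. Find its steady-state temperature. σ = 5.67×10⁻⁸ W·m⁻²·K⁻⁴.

At steady state, absorbed solar power + internal power = radiated power.
Absorbed: α·S·A_cross = 0.78·411·15.21 = 4875 W (cross-section πr²).
Total input = 4875 + 8290 = 13160 W.
Radiated: εσ·A_surf·T⁴ with A_surf = 4πr² = 60.82 m².
T⁴ = 13160/(0.78·5.67×10⁻⁸·60.82) = 4.894×10⁹ K⁴.

T ≈ 264 K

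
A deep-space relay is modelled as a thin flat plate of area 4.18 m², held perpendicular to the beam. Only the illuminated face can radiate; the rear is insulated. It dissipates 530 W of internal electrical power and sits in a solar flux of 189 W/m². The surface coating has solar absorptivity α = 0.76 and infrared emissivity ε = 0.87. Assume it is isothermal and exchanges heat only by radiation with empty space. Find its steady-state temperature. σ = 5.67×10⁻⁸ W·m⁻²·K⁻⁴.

T ≈ 272 K

At steady state, absorbed solar power + internal power = radiated power.
Absorbed: α·S·A_cross = 0.76·189·4.180 = 600.4 W (cross-section A).
Total input = 600.4 + 530 = 1130 W.
Radiated: εσ·A_surf·T⁴ with A_surf = A = 4.180 m².
T⁴ = 1130/(0.87·5.67×10⁻⁸·4.180) = 5.482×10⁹ K⁴.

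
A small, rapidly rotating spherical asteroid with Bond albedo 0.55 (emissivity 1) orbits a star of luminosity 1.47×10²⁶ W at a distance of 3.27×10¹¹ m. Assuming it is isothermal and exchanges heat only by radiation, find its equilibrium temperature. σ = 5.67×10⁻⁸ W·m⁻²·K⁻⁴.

First find the stellar flux at distance d: S = L/(4πd²) = 1.47×10²⁶/(4π·(3.27×10¹¹)²) = 109.4 W/m².
For an isothermal sphere, absorbed (1−a)S·πr² = emitted σ·4πr²·T⁴, so T⁴ = (1−a)S/(4σ).
T⁴ = 0.450·109.4/(4·5.67×10⁻⁸) = 2.171×10⁸ K⁴.

T ≈ 121 K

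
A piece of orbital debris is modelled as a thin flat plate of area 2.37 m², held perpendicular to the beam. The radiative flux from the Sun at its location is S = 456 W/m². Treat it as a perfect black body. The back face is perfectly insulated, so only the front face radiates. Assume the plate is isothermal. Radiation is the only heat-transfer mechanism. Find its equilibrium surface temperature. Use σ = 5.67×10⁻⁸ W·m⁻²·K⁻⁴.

T ≈ 299 K

At equilibrium, absorbed power = emitted power.
Absorbing cross-section = A = 2.370 m²; emitting surface = A = 2.370 m² (ratio 1).
S·A_cross = εσ·A_surf·T⁴  ⇒  T⁴ = S/(1σ).
T⁴ = 1.00·456/(1·5.67×10⁻⁸) = 8.042×10⁹ K⁴.
T = (8.042×10⁹)^(1/4).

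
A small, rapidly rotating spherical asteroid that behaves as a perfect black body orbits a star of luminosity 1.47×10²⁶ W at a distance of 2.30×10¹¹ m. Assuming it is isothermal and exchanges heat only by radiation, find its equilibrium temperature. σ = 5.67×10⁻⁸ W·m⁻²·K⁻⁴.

First find the stellar flux at distance d: S = L/(4πd²) = 1.47×10²⁶/(4π·(2.30×10¹¹)²) = 221.1 W/m².
For an isothermal sphere, absorbed (1−a)S·πr² = emitted σ·4πr²·T⁴, so T⁴ = (1−a)S/(4σ).
T⁴ = 1.00·221.1/(4·5.67×10⁻⁸) = 9.750×10⁸ K⁴.

T ≈ 177 K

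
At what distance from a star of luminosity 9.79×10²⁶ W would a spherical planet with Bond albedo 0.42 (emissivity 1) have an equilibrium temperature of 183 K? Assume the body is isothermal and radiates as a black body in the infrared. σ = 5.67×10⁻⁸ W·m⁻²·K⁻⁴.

d ≈ 4.21×10¹¹ m

For an isothermal black-emitting sphere, (1−a)S·πr² = σ·4πr²·T⁴ ⇒ S = 4σT⁴/(1−a).
S = 4·5.67×10⁻⁸·(183)⁴/0.580 = 438.6 W/m².
Flux falls as S = L/(4πd²), so d = √(L/(4πS)) = √(9.79×10²⁶/(4π·438.6)).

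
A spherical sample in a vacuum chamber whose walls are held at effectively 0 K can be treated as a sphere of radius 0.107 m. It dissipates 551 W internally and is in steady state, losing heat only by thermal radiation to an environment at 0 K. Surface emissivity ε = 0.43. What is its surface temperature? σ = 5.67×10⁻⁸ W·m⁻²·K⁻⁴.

T ≈ 630 K

Steady state: internal power = radiated power, P = εσA T⁴.
Radiating area A = 4πr² = 0.1439 m².
T⁴ = P/(εσA) = 551/(0.43·5.67×10⁻⁸·0.1439) = 1.571×10¹¹ K⁴.
T = (1.571×10¹¹)^(1/4).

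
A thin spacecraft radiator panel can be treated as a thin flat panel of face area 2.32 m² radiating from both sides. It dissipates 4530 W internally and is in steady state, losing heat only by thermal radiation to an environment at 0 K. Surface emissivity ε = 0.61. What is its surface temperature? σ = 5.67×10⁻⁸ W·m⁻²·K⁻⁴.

Steady state: internal power = radiated power, P = εσA T⁴.
Radiating area A = 2·2.32 = 4.640 m².
T⁴ = P/(εσA) = 4530/(0.61·5.67×10⁻⁸·4.640) = 2.823×10¹⁰ K⁴.
T = (2.823×10¹⁰)^(1/4).

T ≈ 410 K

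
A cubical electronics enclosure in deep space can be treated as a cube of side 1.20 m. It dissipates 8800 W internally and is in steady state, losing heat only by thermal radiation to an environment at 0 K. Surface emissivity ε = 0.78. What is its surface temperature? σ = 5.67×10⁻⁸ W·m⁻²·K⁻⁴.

T ≈ 390 K

Steady state: internal power = radiated power, P = εσA T⁴.
Radiating area A = 6L² = 8.640 m².
T⁴ = P/(εσA) = 8800/(0.78·5.67×10⁻⁸·8.640) = 2.303×10¹⁰ K⁴.
T = (2.303×10¹⁰)^(1/4).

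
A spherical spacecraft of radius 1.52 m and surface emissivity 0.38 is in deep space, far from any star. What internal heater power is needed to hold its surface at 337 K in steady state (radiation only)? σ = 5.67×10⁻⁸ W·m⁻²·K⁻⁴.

P = εσ·4πr²·T⁴.
4πr² = 29.03 m²; T⁴ = 1.290×10¹⁰ K⁴.
P = 0.38·5.67×10⁻⁸·29.03·1.290×10¹⁰.

P ≈ 8070 W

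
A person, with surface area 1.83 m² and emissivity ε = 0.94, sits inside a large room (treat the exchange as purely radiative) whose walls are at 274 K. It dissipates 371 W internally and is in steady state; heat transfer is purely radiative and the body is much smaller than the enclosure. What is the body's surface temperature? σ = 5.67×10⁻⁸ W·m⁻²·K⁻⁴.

For a small grey body in a large enclosure, net radiated power = εσA(T⁴ − T_w⁴).
Steady state: P = εσA(T⁴ − T_w⁴) with A = 1.83 m².
T⁴ = P/(εσA) + T_w⁴ = 371/(0.94·5.67×10⁻⁸·1.830) + (274)⁴
    = 3.804×10⁹ + 5.636×10⁹ = 9.440×10⁹ K⁴.

T ≈ 312 K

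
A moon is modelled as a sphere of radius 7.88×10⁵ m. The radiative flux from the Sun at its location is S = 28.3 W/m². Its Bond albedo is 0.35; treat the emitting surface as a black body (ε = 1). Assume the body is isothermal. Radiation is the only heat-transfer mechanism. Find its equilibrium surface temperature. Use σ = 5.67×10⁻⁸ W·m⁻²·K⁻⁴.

At equilibrium, absorbed power = emitted power.
Absorbing cross-section = πr² = 1.951×10¹² m²; emitting surface = 4πr² = 7.803×10¹² m² (ratio 4).
(1−a)S·A_cross = εσ·A_surf·T⁴  ⇒  T⁴ = (1−a)S/(4σ).
T⁴ = 0.650·28.3/(4·5.67×10⁻⁸) = 8.111×10⁷ K⁴.
T = (8.111×10⁷)^(1/4).

T ≈ 94.9 K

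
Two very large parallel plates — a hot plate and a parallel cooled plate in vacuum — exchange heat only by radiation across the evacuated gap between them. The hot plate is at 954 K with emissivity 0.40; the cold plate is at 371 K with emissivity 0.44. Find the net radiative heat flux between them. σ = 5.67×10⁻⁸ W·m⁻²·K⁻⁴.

q ≈ 12200 W/m²

For two infinite grey parallel plates, q = σ(T₁⁴ − T₂⁴)/(1/ε₁ + 1/ε₂ − 1).
T₁⁴ − T₂⁴ = 8.283×10¹¹ − 1.895×10¹⁰ = 8.094×10¹¹ K⁴.
1/ε₁ + 1/ε₂ − 1 = 2.500 + 2.273 − 1 = 3.773.
q = 5.67×10⁻⁸ × 8.094×10¹¹ / 3.773.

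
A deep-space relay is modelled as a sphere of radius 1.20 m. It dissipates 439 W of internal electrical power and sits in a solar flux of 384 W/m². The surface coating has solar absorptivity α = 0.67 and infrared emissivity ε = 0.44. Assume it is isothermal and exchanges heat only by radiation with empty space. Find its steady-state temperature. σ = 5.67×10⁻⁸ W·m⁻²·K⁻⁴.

At steady state, absorbed solar power + internal power = radiated power.
Absorbed: α·S·A_cross = 0.67·384·4.524 = 1164 W (cross-section πr²).
Total input = 1164 + 439 = 1603 W.
Radiated: εσ·A_surf·T⁴ with A_surf = 4πr² = 18.10 m².
T⁴ = 1603/(0.44·5.67×10⁻⁸·18.10) = 3.551×10⁹ K⁴.

T ≈ 244 K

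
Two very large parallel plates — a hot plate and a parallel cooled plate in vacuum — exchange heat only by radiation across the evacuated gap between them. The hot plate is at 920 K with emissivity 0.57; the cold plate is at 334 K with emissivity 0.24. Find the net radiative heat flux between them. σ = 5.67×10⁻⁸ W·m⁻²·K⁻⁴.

For two infinite grey parallel plates, q = σ(T₁⁴ − T₂⁴)/(1/ε₁ + 1/ε₂ − 1).
T₁⁴ − T₂⁴ = 7.164×10¹¹ − 1.244×10¹⁰ = 7.039×10¹¹ K⁴.
1/ε₁ + 1/ε₂ − 1 = 1.754 + 4.167 − 1 = 4.921.
q = 5.67×10⁻⁸ × 7.039×10¹¹ / 4.921.

q ≈ 8110 W/m²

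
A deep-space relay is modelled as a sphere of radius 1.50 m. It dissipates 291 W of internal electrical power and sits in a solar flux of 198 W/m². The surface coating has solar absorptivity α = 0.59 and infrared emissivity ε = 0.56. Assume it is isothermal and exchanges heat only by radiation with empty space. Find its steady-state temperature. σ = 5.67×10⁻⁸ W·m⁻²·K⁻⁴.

At steady state, absorbed solar power + internal power = radiated power.
Absorbed: α·S·A_cross = 0.59·198·7.069 = 825.8 W (cross-section πr²).
Total input = 825.8 + 291 = 1117 W.
Radiated: εσ·A_surf·T⁴ with A_surf = 4πr² = 28.27 m².
T⁴ = 1117/(0.56·5.67×10⁻⁸·28.27) = 1.244×10⁹ K⁴.

T ≈ 188 K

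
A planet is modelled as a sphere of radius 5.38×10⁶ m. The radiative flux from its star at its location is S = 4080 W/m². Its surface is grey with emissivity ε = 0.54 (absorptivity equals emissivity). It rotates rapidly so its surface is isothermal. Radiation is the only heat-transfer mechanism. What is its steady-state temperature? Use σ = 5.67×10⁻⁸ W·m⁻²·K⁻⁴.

At equilibrium, absorbed power = emitted power.
Absorbing cross-section = πr² = 9.093×10¹³ m²; emitting surface = 4πr² = 3.637×10¹⁴ m² (ratio 4).
εS·A_cross = εσ·A_surf·T⁴  ⇒  T⁴ = S/(4σ)   (ε cancels).
T⁴ = 4080/(4·5.67×10⁻⁸) = 1.799×10¹⁰ K⁴.
T = (1.799×10¹⁰)^(1/4).

T ≈ 366 K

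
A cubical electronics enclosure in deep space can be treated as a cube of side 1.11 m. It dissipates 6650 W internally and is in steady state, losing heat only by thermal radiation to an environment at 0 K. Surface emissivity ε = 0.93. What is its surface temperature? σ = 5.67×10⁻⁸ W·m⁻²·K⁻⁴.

T ≈ 361 K

Steady state: internal power = radiated power, P = εσA T⁴.
Radiating area A = 6L² = 7.393 m².
T⁴ = P/(εσA) = 6650/(0.93·5.67×10⁻⁸·7.393) = 1.706×10¹⁰ K⁴.
T = (1.706×10¹⁰)^(1/4).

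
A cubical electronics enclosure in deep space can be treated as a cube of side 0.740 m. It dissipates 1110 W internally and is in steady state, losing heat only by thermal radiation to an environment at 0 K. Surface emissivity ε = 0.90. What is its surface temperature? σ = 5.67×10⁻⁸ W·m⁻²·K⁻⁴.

Steady state: internal power = radiated power, P = εσA T⁴.
Radiating area A = 6L² = 3.286 m².
T⁴ = P/(εσA) = 1110/(0.90·5.67×10⁻⁸·3.286) = 6.620×10⁹ K⁴.
T = (6.620×10⁹)^(1/4).

T ≈ 285 K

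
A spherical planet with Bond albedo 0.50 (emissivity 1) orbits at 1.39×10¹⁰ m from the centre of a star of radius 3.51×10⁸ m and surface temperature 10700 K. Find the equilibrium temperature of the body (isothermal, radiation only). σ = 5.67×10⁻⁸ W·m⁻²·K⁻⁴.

T ≈ 1010 K

The star's surface emits σT_*⁴; at distance d the flux is S = σT_*⁴(R_*/d)².
S = 5.67×10⁻⁸·(10700)⁴·(3.51×10⁸/1.39×10¹⁰)² = 4.739×10⁵ W/m².
For an isothermal sphere T⁴ = (1−a)S/(4σ) = 1.045×10¹² K⁴.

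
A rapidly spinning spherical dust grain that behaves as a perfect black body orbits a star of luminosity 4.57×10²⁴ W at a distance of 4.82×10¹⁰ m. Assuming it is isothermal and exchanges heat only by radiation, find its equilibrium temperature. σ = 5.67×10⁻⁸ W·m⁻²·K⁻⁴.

T ≈ 162 K

First find the stellar flux at distance d: S = L/(4πd²) = 4.57×10²⁴/(4π·(4.82×10¹⁰)²) = 156.5 W/m².
For an isothermal sphere, absorbed (1−a)S·πr² = emitted σ·4πr²·T⁴, so T⁴ = (1−a)S/(4σ).
T⁴ = 1.00·156.5/(4·5.67×10⁻⁸) = 6.902×10⁸ K⁴.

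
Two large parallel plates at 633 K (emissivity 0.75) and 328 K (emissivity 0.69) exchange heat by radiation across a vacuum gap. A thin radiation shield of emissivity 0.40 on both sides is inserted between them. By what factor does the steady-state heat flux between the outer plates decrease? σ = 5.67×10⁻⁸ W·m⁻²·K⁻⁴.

Without shield: q₀ = σΔ(T⁴)/(1/ε₁+1/ε₂−1) with denominator 1.783.
With shield the two gaps are in series; the resistances add: (1/ε₁+1/ε_s−1)+(1/ε_s+1/ε₂−1) = 2.833+2.949 = 5.783.
Heat-flux ratio q₀/q = 5.783/1.783.

factor ≈ 3.24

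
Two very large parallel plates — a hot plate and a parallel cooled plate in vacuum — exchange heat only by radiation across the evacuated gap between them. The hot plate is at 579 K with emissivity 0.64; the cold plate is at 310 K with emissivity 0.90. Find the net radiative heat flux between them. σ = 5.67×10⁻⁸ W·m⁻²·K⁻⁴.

q ≈ 3490 W/m²

For two infinite grey parallel plates, q = σ(T₁⁴ − T₂⁴)/(1/ε₁ + 1/ε₂ − 1).
T₁⁴ − T₂⁴ = 1.124×10¹¹ − 9.235×10⁹ = 1.032×10¹¹ K⁴.
1/ε₁ + 1/ε₂ − 1 = 1.562 + 1.111 − 1 = 1.674.
q = 5.67×10⁻⁸ × 1.032×10¹¹ / 1.674.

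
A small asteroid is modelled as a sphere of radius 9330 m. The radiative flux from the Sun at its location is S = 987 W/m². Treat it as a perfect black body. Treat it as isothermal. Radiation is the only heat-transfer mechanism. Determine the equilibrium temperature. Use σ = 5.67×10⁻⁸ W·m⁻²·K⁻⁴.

T ≈ 257 K

At equilibrium, absorbed power = emitted power.
Absorbing cross-section = πr² = 2.735×10⁸ m²; emitting surface = 4πr² = 1.094×10⁹ m² (ratio 4).
S·A_cross = εσ·A_surf·T⁴  ⇒  T⁴ = S/(4σ).
T⁴ = 1.00·987/(4·5.67×10⁻⁸) = 4.352×10⁹ K⁴.
T = (4.352×10⁹)^(1/4).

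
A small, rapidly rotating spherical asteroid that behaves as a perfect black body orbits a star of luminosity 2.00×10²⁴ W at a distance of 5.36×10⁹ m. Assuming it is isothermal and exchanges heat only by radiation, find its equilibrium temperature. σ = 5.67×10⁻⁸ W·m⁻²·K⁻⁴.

T ≈ 395 K

First find the stellar flux at distance d: S = L/(4πd²) = 2.00×10²⁴/(4π·(5.36×10⁹)²) = 5540 W/m².
For an isothermal sphere, absorbed (1−a)S·πr² = emitted σ·4πr²·T⁴, so T⁴ = (1−a)S/(4σ).
T⁴ = 1.00·5540/(4·5.67×10⁻⁸) = 2.443×10¹⁰ K⁴.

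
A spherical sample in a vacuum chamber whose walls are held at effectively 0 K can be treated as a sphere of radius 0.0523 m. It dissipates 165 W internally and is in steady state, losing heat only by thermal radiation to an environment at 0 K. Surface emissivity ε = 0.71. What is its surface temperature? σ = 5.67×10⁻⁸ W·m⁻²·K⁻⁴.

Steady state: internal power = radiated power, P = εσA T⁴.
Radiating area A = 4πr² = 0.03437 m².
T⁴ = P/(εσA) = 165/(0.71·5.67×10⁻⁸·0.03437) = 1.192×10¹¹ K⁴.
T = (1.192×10¹¹)^(1/4).

T ≈ 588 K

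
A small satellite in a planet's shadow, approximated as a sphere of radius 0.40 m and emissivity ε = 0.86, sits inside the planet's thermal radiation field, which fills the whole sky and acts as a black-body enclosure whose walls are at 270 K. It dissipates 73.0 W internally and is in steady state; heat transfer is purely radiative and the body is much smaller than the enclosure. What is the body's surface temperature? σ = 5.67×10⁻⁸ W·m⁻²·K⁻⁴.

T ≈ 279 K

For a small grey body in a large enclosure, net radiated power = εσA(T⁴ − T_w⁴).
Steady state: P = εσA(T⁴ − T_w⁴) with A = 4πr² = 2.011 m².
T⁴ = P/(εσA) + T_w⁴ = 73.0/(0.86·5.67×10⁻⁸·2.011) + (270)⁴
    = 7.446×10⁸ + 5.314×10⁹ = 6.059×10⁹ K⁴.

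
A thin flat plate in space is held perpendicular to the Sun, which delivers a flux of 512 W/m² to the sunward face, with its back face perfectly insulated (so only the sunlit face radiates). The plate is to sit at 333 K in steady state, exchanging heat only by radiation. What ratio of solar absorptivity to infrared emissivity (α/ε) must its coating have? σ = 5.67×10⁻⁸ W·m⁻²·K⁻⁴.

α/ε ≈ 1.36

Balance: αS·A = εσ·1A·T⁴ ⇒ α/ε = σT⁴/S.
α/ε = 5.67×10⁻⁸·(333)⁴/512 = 5.67×10⁻⁸·1.230×10¹⁰/512.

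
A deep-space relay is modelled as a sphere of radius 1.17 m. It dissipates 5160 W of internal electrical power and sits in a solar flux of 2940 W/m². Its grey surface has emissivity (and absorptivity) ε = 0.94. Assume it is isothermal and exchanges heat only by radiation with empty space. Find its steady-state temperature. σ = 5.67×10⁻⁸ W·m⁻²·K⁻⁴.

At steady state, absorbed solar power + internal power = radiated power.
Absorbed: α·S·A_cross = 0.94·2940·4.301 = 11880 W (cross-section πr²).
Total input = 11880 + 5160 = 17040 W.
Radiated: εσ·A_surf·T⁴ with A_surf = 4πr² = 17.20 m².
T⁴ = 17040/(0.94·5.67×10⁻⁸·17.20) = 1.859×10¹⁰ K⁴.

T ≈ 369 K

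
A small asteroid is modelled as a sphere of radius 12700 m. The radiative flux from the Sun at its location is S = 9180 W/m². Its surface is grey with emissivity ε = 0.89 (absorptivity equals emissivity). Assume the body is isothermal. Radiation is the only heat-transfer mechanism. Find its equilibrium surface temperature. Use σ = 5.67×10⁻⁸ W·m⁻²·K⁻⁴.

T ≈ 449 K

At equilibrium, absorbed power = emitted power.
Absorbing cross-section = πr² = 5.067×10⁸ m²; emitting surface = 4πr² = 2.027×10⁹ m² (ratio 4).
εS·A_cross = εσ·A_surf·T⁴  ⇒  T⁴ = S/(4σ)   (ε cancels).
T⁴ = 9180/(4·5.67×10⁻⁸) = 4.048×10¹⁰ K⁴.
T = (4.048×10¹⁰)^(1/4).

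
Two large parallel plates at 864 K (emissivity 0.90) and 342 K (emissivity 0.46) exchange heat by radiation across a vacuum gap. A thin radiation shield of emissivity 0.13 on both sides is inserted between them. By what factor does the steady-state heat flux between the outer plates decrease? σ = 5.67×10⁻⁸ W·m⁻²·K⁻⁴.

factor ≈ 7.30

Without shield: q₀ = σΔ(T⁴)/(1/ε₁+1/ε₂−1) with denominator 2.285.
With shield the two gaps are in series; the resistances add: (1/ε₁+1/ε_s−1)+(1/ε_s+1/ε₂−1) = 7.803+8.866 = 16.67.
Heat-flux ratio q₀/q = 16.67/2.285.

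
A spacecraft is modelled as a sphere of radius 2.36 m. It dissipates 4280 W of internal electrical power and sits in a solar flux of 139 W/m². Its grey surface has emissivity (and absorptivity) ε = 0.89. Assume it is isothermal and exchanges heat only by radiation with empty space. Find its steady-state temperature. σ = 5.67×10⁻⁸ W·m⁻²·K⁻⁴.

T ≈ 207 K

At steady state, absorbed solar power + internal power = radiated power.
Absorbed: α·S·A_cross = 0.89·139·17.50 = 2165 W (cross-section πr²).
Total input = 2165 + 4280 = 6445 W.
Radiated: εσ·A_surf·T⁴ with A_surf = 4πr² = 69.99 m².
T⁴ = 6445/(0.89·5.67×10⁻⁸·69.99) = 1.825×10⁹ K⁴.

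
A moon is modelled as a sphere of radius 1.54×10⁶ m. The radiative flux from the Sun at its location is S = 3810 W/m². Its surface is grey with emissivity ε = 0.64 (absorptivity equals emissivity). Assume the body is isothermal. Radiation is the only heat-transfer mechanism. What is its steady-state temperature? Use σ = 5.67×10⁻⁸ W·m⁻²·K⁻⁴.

T ≈ 360 K

At equilibrium, absorbed power = emitted power.
Absorbing cross-section = πr² = 7.451×10¹² m²; emitting surface = 4πr² = 2.980×10¹³ m² (ratio 4).
εS·A_cross = εσ·A_surf·T⁴  ⇒  T⁴ = S/(4σ)   (ε cancels).
T⁴ = 3810/(4·5.67×10⁻⁸) = 1.680×10¹⁰ K⁴.
T = (1.680×10¹⁰)^(1/4).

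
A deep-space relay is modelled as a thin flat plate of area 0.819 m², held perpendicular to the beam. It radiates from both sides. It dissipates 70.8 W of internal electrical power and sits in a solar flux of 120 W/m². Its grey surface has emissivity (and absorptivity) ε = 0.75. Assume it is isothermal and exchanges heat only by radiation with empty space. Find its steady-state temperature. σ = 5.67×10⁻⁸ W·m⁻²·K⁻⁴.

At steady state, absorbed solar power + internal power = radiated power.
Absorbed: α·S·A_cross = 0.75·120·0.8190 = 73.71 W (cross-section A).
Total input = 73.71 + 70.8 = 144.5 W.
Radiated: εσ·A_surf·T⁴ with A_surf = 2A = 1.638 m².
T⁴ = 144.5/(0.75·5.67×10⁻⁸·1.638) = 2.075×10⁹ K⁴.

T ≈ 213 K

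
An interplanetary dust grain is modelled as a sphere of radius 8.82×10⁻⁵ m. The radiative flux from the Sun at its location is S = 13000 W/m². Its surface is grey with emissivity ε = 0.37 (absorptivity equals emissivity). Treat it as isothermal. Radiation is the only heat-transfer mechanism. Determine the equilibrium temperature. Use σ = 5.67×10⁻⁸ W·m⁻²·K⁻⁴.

T ≈ 489 K

At equilibrium, absorbed power = emitted power.
Absorbing cross-section = πr² = 2.444×10⁻⁸ m²; emitting surface = 4πr² = 9.776×10⁻⁸ m² (ratio 4).
εS·A_cross = εσ·A_surf·T⁴  ⇒  T⁴ = S/(4σ)   (ε cancels).
T⁴ = 13000/(4·5.67×10⁻⁸) = 5.732×10¹⁰ K⁴.
T = (5.732×10¹⁰)^(1/4).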